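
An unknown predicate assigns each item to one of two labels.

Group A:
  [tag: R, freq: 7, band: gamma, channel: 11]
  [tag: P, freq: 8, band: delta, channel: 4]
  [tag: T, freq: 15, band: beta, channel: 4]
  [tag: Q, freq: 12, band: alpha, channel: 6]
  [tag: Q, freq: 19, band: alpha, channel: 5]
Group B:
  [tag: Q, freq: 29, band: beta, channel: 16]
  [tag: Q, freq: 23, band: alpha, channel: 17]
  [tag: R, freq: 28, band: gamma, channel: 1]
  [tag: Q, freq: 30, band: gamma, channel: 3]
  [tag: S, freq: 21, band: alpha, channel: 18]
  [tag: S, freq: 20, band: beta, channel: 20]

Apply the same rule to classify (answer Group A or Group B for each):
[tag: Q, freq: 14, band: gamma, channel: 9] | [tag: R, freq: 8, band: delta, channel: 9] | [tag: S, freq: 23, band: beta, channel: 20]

Group A, Group A, Group B

'Group A' ⟺ freq ≤ 19.
Group A: [tag: Q, freq: 14, band: gamma, channel: 9], since freq = 14.
Group A: [tag: R, freq: 8, band: delta, channel: 9], since freq = 8.
Group B: [tag: S, freq: 23, band: beta, channel: 20], since freq = 23.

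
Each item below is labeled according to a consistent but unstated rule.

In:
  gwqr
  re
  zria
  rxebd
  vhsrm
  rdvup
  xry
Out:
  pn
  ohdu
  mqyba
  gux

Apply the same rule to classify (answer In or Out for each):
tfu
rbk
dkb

Out, In, Out

Every 'In' example satisfies: contains 'r'. None of the 'Out' examples do.
tfu: no 'r' — fails the rule, so Out.
rbk: has 'r' — qualifies, so In.
dkb: no 'r' — fails the rule, so Out.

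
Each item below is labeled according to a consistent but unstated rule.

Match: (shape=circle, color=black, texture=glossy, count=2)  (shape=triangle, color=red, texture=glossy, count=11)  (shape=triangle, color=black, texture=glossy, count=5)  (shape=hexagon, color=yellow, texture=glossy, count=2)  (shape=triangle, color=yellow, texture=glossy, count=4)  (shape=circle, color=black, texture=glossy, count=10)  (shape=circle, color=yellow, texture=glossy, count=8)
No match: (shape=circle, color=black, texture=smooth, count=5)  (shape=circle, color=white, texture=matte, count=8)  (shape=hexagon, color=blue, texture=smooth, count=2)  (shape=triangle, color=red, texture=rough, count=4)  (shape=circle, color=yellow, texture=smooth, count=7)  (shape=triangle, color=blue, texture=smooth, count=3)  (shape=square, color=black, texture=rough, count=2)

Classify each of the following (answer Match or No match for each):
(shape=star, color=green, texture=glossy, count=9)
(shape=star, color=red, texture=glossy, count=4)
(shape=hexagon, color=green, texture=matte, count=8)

Match, Match, No match

All 'Match' examples share one property — texture is glossy — and every 'No match' example lacks it.
(shape=star, color=green, texture=glossy, count=9) → texture is glossy → Match.
(shape=star, color=red, texture=glossy, count=4) → texture is glossy → Match.
(shape=hexagon, color=green, texture=matte, count=8) → texture is matte → No match.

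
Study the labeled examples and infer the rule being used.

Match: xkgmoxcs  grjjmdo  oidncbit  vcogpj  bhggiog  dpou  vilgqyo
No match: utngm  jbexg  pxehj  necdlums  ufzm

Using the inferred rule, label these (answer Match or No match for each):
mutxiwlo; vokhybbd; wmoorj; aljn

Match, Match, Match, No match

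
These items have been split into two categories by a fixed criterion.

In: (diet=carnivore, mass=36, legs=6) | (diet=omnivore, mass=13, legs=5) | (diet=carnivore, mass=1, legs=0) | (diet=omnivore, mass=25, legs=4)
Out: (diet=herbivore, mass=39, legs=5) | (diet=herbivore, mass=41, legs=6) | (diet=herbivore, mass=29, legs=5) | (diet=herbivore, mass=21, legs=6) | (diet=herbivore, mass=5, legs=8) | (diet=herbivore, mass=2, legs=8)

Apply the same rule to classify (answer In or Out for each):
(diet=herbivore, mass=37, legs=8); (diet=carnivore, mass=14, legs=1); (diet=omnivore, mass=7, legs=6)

Out, In, In

All 'In' examples share one property — diet is not herbivore — and every 'Out' example lacks it.
(diet=herbivore, mass=37, legs=8) → diet is herbivore → Out. (diet=carnivore, mass=14, legs=1) → diet is carnivore → In. (diet=omnivore, mass=7, legs=6) → diet is omnivore → In.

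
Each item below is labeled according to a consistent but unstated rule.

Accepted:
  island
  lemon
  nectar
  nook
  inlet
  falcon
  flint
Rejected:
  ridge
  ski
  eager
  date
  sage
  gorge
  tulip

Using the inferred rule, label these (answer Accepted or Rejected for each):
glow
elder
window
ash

One predicate separates the groups cleanly: contains 'n'.
glow: no 'n' — fails the rule, so Rejected. elder: no 'n' — fails the rule, so Rejected. window: has 'n' — matches, so Accepted. ash: no 'n' — fails the rule, so Rejected.

Rejected, Rejected, Accepted, Rejected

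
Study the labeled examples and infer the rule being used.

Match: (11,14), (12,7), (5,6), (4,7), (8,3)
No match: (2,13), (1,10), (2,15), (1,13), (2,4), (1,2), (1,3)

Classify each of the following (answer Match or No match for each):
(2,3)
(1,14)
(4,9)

No match, No match, Match

The rule appears to be: first ≥ 3.
(2,3) — first 2, hence No match.
(1,14) — first 1, hence No match.
(4,9) — first 4, hence Match.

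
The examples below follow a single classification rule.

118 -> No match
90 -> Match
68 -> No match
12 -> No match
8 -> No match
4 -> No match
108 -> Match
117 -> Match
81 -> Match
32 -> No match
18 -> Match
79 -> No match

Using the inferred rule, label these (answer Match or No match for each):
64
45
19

A rule that fits every label: multiple of 9 — true of each 'Match' example, false of each 'No match' one.
64: 64 = 9·7 + 1, doesn't match → No match. 45: 45 = 9·5, checks out → Match. 19: 19 = 9·2 + 1, doesn't match → No match.

No match, Match, No match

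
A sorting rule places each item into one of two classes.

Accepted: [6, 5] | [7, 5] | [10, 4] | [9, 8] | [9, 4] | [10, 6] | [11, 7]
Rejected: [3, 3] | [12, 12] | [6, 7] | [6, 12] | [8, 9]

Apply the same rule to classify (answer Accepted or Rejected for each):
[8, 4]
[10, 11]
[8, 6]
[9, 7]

A rule that fits every label: first > second — true of each 'Accepted' example, false of each 'Rejected' one.

Accepted, Rejected, Accepted, Accepted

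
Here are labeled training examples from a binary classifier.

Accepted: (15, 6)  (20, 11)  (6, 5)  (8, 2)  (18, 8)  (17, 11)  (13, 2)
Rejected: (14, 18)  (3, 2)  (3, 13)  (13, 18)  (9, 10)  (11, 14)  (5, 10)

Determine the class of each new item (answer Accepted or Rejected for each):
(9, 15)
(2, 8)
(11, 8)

Rejected, Rejected, Accepted

The rule appears to be: first > second AND sum ≥ 10.
Rejected: (9, 15), since 9 < 15, 9+15 = 24.
Rejected: (2, 8), since 2 < 8, 2+8 = 10.
Accepted: (11, 8), since 11 > 8, 11+8 = 19.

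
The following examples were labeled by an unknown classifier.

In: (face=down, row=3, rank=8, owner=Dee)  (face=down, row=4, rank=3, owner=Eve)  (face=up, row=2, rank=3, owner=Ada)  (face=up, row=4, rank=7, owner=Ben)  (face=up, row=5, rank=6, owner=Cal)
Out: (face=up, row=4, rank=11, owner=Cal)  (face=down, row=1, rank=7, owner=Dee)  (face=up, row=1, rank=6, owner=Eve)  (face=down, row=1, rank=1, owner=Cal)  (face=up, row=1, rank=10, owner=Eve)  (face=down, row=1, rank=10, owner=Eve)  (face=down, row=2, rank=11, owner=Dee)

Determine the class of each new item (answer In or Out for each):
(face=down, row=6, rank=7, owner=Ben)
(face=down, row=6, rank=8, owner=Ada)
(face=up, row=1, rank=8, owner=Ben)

In, In, Out

A rule that fits every label: rank ≤ 8 AND row ≥ 2 — true of each 'In' example, false of each 'Out' one.
(face=down, row=6, rank=7, owner=Ben): rank = 7, row = 6, meets the rule → In. (face=down, row=6, rank=8, owner=Ada): rank = 8, row = 6, meets the rule → In. (face=up, row=1, rank=8, owner=Ben): rank = 8, row = 1, fails this test → Out.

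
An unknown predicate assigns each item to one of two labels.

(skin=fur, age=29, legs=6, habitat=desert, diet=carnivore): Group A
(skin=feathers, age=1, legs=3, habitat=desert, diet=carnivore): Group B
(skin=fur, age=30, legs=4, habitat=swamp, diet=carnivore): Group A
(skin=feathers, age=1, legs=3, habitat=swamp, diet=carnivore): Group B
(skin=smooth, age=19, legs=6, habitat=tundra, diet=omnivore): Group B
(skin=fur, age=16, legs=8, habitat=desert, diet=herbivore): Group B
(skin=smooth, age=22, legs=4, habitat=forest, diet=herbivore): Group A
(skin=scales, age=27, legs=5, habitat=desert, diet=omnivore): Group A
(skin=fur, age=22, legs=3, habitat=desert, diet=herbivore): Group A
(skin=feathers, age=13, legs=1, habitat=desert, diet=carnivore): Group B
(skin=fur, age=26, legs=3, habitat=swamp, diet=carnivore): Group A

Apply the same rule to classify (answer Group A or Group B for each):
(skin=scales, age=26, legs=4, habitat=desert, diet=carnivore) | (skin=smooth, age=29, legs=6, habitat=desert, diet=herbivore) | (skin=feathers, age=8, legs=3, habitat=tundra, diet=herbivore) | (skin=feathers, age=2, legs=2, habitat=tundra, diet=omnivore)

Group A, Group A, Group B, Group B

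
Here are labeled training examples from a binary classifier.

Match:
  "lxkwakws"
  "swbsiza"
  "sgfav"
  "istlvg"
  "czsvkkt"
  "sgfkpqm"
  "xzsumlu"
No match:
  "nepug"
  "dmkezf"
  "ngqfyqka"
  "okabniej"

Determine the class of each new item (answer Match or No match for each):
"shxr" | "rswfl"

Match, Match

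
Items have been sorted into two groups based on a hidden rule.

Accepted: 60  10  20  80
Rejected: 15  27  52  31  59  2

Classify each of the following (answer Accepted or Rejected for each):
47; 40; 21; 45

One predicate separates the groups cleanly: multiple of 10.
47 — 47 = 10·4 + 7, hence Rejected.
40 — 40 = 10·4, hence Accepted.
21 — 21 = 10·2 + 1, hence Rejected.
45 — 45 = 10·4 + 5, hence Rejected.

Rejected, Accepted, Rejected, Rejected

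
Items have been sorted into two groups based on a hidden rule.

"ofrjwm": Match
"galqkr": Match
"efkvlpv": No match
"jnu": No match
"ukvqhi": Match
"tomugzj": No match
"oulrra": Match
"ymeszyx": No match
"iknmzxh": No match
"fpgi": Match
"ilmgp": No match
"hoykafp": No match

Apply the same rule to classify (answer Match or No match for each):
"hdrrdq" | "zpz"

All 'Match' examples share one property — even length — and every 'No match' example lacks it.

Match, No match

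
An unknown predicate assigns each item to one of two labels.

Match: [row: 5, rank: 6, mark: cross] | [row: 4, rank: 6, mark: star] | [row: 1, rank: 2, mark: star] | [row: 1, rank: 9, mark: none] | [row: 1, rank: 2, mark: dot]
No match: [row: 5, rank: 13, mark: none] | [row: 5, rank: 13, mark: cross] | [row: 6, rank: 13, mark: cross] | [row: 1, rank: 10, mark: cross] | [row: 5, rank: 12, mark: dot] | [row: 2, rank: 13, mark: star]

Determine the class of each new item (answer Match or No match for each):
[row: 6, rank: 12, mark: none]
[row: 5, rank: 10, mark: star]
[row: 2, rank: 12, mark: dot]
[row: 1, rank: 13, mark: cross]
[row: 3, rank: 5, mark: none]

The rule appears to be: rank ≤ 9.
[row: 6, rank: 12, mark: none]: rank = 12 — does not pass, so No match.
[row: 5, rank: 10, mark: star]: rank = 10 — does not pass, so No match.
[row: 2, rank: 12, mark: dot]: rank = 12 — does not pass, so No match.
[row: 1, rank: 13, mark: cross]: rank = 13 — does not pass, so No match.
[row: 3, rank: 5, mark: none]: rank = 5 — fits, so Match.

No match, No match, No match, No match, Match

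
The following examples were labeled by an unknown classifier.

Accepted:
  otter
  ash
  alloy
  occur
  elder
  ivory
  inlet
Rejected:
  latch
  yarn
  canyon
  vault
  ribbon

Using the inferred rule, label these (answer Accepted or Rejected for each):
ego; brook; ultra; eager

Accepted, Rejected, Accepted, Accepted

All 'Accepted' examples share one property — starts with a vowel — and every 'Rejected' example lacks it.
ego: Accepted (starts with 'e'). brook: Rejected (starts with 'b'). ultra: Accepted (starts with 'u'). eager: Accepted (starts with 'e').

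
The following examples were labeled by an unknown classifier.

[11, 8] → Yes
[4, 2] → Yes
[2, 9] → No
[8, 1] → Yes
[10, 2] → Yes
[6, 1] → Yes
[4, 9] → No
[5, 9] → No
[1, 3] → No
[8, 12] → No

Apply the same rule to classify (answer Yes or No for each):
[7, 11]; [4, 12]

The common property of the 'Yes' items is: first > second. No 'No' item has it.

No, No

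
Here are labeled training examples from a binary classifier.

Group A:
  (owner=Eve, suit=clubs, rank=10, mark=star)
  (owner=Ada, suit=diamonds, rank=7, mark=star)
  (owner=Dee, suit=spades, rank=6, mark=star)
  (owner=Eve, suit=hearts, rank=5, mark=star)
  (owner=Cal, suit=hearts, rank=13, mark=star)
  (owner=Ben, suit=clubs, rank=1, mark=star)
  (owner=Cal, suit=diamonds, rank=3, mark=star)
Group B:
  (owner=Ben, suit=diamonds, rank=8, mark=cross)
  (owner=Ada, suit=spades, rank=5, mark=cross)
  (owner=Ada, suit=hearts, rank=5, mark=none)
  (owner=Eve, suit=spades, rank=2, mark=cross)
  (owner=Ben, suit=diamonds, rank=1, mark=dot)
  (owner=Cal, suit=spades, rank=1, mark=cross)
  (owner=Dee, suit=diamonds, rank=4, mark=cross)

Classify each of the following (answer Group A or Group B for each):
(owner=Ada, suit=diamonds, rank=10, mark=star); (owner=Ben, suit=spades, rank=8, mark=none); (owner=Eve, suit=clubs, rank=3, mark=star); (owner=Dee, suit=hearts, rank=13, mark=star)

A rule that fits every label: mark is star — true of each 'Group A' example, false of each 'Group B' one.
(owner=Ada, suit=diamonds, rank=10, mark=star): mark is star, passes → Group A. (owner=Ben, suit=spades, rank=8, mark=none): mark is none, doesn't match → Group B. (owner=Eve, suit=clubs, rank=3, mark=star): mark is star, passes → Group A. (owner=Dee, suit=hearts, rank=13, mark=star): mark is star, passes → Group A.

Group A, Group B, Group A, Group A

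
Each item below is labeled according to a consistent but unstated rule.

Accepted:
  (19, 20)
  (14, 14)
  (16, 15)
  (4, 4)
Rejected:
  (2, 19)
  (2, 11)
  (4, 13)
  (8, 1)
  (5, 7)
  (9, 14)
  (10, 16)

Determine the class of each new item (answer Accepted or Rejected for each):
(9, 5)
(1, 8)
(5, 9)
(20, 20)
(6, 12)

Rejected, Rejected, Rejected, Accepted, Rejected

The simplest hypothesis consistent with all the labels is: |first − second| ≤ 1.
(9, 5) — |9−5| = 4, hence Rejected. (1, 8) — |1−8| = 7, hence Rejected. (5, 9) — |5−9| = 4, hence Rejected. (20, 20) — |20−20| = 0, hence Accepted. (6, 12) — |6−12| = 6, hence Rejected.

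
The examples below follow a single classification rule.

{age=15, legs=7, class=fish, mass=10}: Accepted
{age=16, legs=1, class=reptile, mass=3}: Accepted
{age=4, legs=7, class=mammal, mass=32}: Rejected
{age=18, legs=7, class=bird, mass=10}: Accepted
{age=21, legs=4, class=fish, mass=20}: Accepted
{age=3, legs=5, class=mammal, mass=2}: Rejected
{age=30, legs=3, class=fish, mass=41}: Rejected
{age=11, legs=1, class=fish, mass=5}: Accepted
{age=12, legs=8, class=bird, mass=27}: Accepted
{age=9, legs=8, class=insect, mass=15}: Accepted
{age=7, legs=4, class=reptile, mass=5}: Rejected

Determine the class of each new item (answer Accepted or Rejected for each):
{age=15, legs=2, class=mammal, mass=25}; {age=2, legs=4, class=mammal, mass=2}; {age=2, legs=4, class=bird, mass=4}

Accepted, Rejected, Rejected

One predicate separates the groups cleanly: age ≥ 9 AND age ≤ 21.
{age=15, legs=2, class=mammal, mass=25}: Accepted (age = 15).
{age=2, legs=4, class=mammal, mass=2}: Rejected (age = 2).
{age=2, legs=4, class=bird, mass=4}: Rejected (age = 2).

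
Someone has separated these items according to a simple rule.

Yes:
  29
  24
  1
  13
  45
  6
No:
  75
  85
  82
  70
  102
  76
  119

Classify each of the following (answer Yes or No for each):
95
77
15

Every 'Yes' example satisfies: at most 45. None of the 'No' examples do.

No, No, Yes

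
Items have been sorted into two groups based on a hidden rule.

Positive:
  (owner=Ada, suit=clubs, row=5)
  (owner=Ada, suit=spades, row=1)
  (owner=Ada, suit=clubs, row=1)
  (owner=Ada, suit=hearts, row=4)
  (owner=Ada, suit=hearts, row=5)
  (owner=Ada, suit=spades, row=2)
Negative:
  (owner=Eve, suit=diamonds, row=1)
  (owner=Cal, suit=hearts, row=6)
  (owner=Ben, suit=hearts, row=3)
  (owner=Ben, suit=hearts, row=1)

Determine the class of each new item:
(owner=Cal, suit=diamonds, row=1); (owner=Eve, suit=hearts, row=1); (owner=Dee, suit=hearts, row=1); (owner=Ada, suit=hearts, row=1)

Rule: owner is Ada. This holds for each 'Positive' example and fails for each 'Negative' one.
(owner=Cal, suit=diamonds, row=1): owner is Cal — fails this test, so Negative.
(owner=Eve, suit=hearts, row=1): owner is Eve — fails this test, so Negative.
(owner=Dee, suit=hearts, row=1): owner is Dee — fails this test, so Negative.
(owner=Ada, suit=hearts, row=1): owner is Ada — passes, so Positive.

Negative, Negative, Negative, Positive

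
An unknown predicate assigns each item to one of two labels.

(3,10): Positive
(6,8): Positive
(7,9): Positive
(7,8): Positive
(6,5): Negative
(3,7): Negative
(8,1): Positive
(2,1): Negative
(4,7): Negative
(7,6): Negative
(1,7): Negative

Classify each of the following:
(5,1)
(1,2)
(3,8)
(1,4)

Negative, Negative, Positive, Negative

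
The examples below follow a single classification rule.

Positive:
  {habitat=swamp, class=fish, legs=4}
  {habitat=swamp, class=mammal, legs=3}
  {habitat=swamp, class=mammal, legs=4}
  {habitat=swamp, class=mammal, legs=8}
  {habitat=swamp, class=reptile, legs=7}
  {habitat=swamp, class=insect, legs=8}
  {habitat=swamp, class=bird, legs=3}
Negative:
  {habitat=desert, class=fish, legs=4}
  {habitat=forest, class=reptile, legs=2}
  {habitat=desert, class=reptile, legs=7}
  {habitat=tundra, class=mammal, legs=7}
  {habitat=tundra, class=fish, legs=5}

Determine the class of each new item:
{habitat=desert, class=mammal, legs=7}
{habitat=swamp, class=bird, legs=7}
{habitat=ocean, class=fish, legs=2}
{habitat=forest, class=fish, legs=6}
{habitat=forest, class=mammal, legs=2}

Looking at the examples, the only property every 'Positive' case has and every 'Negative' case lacks is: habitat is swamp.
Negative: {habitat=desert, class=mammal, legs=7}, since habitat is desert.
Positive: {habitat=swamp, class=bird, legs=7}, since habitat is swamp.
Negative: {habitat=ocean, class=fish, legs=2}, since habitat is ocean.
Negative: {habitat=forest, class=fish, legs=6}, since habitat is forest.
Negative: {habitat=forest, class=mammal, legs=2}, since habitat is forest.

Negative, Positive, Negative, Negative, Negative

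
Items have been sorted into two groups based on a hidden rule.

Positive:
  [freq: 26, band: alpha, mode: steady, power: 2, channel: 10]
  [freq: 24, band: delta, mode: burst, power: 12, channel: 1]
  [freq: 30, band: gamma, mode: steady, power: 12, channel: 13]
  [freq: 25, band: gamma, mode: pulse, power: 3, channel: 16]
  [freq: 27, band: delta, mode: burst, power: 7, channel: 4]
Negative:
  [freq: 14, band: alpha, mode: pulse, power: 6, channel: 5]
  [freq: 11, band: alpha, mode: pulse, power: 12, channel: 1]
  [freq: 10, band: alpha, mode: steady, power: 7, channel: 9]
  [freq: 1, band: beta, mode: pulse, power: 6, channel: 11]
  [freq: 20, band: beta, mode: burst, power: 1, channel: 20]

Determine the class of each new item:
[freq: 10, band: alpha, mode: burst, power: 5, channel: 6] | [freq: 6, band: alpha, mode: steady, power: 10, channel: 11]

The distinguishing property — freq ≥ 24 — holds for all the 'Positive' cases and none of the 'Negative' cases.
[freq: 10, band: alpha, mode: burst, power: 5, channel: 6] → freq = 10 → Negative.
[freq: 6, band: alpha, mode: steady, power: 10, channel: 11] → freq = 6 → Negative.

Negative, Negative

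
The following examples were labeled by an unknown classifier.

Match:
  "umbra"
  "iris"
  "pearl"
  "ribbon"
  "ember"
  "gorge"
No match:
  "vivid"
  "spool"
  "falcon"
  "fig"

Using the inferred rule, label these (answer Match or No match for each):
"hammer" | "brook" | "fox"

Match, Match, No match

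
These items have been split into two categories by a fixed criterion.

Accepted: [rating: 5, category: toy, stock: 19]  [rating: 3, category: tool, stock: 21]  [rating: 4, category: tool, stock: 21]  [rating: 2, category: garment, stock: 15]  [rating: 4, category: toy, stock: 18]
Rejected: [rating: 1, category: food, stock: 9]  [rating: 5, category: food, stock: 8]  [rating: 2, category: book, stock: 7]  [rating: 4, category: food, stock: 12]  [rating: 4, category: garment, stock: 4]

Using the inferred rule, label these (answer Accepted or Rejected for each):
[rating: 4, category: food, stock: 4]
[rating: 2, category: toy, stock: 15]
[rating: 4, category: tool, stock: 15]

One predicate separates the groups cleanly: stock ≥ 15.
[rating: 4, category: food, stock: 4] — stock = 4, hence Rejected.
[rating: 2, category: toy, stock: 15] — stock = 15, hence Accepted.
[rating: 4, category: tool, stock: 15] — stock = 15, hence Accepted.

Rejected, Accepted, Accepted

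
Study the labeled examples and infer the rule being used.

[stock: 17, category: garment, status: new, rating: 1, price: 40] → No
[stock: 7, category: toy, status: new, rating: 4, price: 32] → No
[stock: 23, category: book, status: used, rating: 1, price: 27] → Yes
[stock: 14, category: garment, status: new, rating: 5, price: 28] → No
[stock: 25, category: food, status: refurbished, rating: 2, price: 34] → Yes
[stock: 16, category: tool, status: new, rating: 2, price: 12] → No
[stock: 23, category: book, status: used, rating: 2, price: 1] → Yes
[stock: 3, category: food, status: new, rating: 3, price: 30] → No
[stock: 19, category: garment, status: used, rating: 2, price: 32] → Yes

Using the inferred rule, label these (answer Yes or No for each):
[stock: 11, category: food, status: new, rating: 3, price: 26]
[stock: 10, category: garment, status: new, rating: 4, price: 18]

No, No

All 'Yes' examples share one property — stock ≥ 19 — and every 'No' example lacks it.
[stock: 11, category: food, status: new, rating: 3, price: 26] — stock = 11, hence No. [stock: 10, category: garment, status: new, rating: 4, price: 18] — stock = 10, hence No.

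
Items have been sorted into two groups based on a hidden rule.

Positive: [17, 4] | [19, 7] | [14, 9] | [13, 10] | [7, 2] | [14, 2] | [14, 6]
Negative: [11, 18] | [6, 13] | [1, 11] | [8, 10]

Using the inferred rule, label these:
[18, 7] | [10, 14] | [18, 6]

Positive, Negative, Positive

The pattern is that an item is 'Positive' exactly when: first > second.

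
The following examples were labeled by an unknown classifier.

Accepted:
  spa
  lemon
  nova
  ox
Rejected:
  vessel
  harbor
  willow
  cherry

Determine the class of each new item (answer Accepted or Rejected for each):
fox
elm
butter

The rule appears to be: length ≤ 5.
Accepted: fox, since length 3.
Accepted: elm, since length 3.
Rejected: butter, since length 6.

Accepted, Accepted, Rejected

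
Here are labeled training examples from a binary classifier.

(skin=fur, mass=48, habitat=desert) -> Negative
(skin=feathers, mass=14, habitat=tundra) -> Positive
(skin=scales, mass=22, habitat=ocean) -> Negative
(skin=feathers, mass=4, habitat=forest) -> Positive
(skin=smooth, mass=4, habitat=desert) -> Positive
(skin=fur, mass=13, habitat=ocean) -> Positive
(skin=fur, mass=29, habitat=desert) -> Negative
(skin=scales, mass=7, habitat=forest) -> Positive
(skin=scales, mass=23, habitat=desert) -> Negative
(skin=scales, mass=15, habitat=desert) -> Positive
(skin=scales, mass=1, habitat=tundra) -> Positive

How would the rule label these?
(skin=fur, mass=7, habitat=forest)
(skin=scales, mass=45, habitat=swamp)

The common property of the 'Positive' items is: mass ≤ 15. No 'Negative' item has it.
(skin=fur, mass=7, habitat=forest): Positive (mass = 7).
(skin=scales, mass=45, habitat=swamp): Negative (mass = 45).

Positive, Negative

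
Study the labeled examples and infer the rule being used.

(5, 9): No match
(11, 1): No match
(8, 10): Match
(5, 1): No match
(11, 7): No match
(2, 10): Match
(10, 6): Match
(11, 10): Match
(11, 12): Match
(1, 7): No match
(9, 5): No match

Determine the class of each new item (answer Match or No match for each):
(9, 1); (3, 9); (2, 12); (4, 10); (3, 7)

No match, No match, Match, Match, No match

'Match' ⟺ second is even.
(9, 1) — second 1, hence No match.
(3, 9) — second 9, hence No match.
(2, 12) — second 12, hence Match.
(4, 10) — second 10, hence Match.
(3, 7) — second 7, hence No match.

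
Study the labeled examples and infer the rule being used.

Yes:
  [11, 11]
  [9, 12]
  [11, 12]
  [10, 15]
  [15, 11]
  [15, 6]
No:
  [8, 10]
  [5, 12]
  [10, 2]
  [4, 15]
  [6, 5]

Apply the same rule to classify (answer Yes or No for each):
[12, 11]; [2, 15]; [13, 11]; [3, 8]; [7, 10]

Yes, No, Yes, No, No

The simplest hypothesis consistent with all the labels is: sum ≥ 21.
[12, 11]: 12+11 = 23, matches → Yes. [2, 15]: 2+15 = 17, lacks this property → No. [13, 11]: 13+11 = 24, matches → Yes. [3, 8]: 3+8 = 11, lacks this property → No. [7, 10]: 7+10 = 17, lacks this property → No.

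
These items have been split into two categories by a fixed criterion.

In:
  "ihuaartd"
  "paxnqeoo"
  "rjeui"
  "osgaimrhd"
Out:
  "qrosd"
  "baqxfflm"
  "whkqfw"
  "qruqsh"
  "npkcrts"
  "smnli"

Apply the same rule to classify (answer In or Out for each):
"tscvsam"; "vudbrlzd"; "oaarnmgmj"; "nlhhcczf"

The classifier is using: has ≥ 2 vowels.
"tscvsam": 1 vowel — does not satisfy this, so Out. "vudbrlzd": 1 vowel — does not satisfy this, so Out. "oaarnmgmj": 3 vowels — qualifies, so In. "nlhhcczf": 0 vowels — does not satisfy this, so Out.

Out, Out, In, Out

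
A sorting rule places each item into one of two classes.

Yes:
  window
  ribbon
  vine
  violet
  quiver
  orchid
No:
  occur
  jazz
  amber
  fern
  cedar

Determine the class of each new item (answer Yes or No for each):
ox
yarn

No, No

Every 'Yes' example satisfies: contains 'i'. None of the 'No' examples do.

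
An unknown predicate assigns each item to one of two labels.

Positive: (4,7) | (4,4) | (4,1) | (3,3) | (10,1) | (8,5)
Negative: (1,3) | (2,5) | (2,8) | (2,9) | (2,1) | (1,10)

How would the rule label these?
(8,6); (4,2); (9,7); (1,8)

Positive, Positive, Positive, Negative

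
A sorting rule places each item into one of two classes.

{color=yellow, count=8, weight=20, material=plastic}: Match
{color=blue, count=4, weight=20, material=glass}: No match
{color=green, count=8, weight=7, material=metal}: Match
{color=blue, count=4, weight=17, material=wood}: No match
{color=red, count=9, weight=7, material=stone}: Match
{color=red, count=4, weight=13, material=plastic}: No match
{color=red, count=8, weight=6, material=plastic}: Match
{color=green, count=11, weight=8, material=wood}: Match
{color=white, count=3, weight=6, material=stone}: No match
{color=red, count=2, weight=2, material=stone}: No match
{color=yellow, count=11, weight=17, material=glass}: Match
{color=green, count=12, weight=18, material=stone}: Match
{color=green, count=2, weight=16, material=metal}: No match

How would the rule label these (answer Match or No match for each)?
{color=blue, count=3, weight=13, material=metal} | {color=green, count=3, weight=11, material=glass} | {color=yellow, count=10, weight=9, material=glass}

No match, No match, Match

The distinguishing property — count ≥ 8 — holds for all the 'Match' cases and none of the 'No match' cases.
{color=blue, count=3, weight=13, material=metal} — count = 3, hence No match.
{color=green, count=3, weight=11, material=glass} — count = 3, hence No match.
{color=yellow, count=10, weight=9, material=glass} — count = 10, hence Match.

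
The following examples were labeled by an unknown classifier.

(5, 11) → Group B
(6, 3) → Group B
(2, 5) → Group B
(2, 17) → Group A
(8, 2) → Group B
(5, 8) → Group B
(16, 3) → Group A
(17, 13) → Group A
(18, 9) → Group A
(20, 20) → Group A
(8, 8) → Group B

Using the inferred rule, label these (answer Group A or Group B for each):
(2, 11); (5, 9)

Group B, Group B

The simplest hypothesis consistent with all the labels is: sum ≥ 19.
(2, 11) — 2+11 = 13, hence Group B. (5, 9) — 5+9 = 14, hence Group B.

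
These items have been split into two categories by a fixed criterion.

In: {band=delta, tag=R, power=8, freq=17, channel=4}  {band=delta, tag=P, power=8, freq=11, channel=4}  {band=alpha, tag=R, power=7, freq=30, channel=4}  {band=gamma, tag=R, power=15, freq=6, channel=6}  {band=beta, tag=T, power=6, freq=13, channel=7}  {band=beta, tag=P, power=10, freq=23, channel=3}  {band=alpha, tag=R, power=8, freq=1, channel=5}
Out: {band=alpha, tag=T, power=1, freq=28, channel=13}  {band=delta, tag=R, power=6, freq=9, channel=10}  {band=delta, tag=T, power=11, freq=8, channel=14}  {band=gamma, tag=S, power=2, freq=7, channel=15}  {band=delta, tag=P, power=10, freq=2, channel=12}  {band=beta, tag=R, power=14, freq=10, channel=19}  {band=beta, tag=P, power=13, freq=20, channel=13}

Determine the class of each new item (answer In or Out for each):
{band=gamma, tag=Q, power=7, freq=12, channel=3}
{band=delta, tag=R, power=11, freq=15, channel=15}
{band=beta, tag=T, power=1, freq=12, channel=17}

One predicate separates the groups cleanly: channel ≤ 7.
{band=gamma, tag=Q, power=7, freq=12, channel=3}: In (channel = 3).
{band=delta, tag=R, power=11, freq=15, channel=15}: Out (channel = 15).
{band=beta, tag=T, power=1, freq=12, channel=17}: Out (channel = 17).

In, Out, Out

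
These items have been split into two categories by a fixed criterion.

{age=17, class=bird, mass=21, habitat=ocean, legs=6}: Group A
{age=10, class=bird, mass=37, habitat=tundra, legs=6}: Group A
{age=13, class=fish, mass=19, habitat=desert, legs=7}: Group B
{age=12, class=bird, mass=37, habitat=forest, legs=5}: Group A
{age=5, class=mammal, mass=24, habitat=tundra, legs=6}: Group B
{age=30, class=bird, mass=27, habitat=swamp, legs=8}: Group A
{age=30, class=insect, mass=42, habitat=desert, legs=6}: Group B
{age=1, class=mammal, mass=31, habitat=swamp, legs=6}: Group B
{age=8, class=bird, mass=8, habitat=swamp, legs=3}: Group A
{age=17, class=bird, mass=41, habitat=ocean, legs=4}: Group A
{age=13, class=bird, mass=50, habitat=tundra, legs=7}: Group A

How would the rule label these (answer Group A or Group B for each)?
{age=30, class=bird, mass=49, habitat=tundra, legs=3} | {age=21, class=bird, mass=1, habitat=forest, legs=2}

Comparing the two groups points to one rule — class is bird.
{age=30, class=bird, mass=49, habitat=tundra, legs=3}: Group A (class is bird). {age=21, class=bird, mass=1, habitat=forest, legs=2}: Group A (class is bird).

Group A, Group A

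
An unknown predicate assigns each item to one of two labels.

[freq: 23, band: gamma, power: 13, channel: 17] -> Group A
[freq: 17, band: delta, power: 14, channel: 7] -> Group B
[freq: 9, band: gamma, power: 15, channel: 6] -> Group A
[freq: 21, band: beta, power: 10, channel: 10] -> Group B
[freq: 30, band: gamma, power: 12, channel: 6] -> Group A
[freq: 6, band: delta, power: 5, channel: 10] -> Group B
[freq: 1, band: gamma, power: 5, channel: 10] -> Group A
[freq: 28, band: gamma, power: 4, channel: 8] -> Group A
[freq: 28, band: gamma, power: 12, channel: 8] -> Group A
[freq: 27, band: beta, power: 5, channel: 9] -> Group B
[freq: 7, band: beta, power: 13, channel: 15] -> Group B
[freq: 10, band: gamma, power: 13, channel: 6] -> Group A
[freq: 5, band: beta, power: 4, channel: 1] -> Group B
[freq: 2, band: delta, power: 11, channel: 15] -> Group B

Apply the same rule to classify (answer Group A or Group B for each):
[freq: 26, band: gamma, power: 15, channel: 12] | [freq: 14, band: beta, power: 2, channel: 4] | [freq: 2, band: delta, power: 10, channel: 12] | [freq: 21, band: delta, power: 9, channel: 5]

The common property of the 'Group A' items is: band is gamma. No 'Group B' item has it.
Group A: [freq: 26, band: gamma, power: 15, channel: 12], since band is gamma.
Group B: [freq: 14, band: beta, power: 2, channel: 4], since band is beta.
Group B: [freq: 2, band: delta, power: 10, channel: 12], since band is delta.
Group B: [freq: 21, band: delta, power: 9, channel: 5], since band is delta.

Group A, Group B, Group B, Group B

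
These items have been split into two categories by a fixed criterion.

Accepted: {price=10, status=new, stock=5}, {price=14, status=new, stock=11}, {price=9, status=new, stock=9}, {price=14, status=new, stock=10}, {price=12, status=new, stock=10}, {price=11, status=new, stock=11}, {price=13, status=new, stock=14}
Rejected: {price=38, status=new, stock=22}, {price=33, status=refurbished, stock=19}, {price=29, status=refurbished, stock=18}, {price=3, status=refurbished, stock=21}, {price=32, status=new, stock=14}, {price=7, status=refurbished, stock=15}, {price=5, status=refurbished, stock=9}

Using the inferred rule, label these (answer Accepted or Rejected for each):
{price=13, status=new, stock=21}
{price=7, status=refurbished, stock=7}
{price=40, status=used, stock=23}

Accepted, Rejected, Rejected

All 'Accepted' examples share one property — status is new AND price ≤ 14 — and every 'Rejected' example lacks it.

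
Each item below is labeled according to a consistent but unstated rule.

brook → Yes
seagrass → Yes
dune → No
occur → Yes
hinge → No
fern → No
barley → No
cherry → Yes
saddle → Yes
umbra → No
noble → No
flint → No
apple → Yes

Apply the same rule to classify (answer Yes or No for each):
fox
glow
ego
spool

No, No, No, Yes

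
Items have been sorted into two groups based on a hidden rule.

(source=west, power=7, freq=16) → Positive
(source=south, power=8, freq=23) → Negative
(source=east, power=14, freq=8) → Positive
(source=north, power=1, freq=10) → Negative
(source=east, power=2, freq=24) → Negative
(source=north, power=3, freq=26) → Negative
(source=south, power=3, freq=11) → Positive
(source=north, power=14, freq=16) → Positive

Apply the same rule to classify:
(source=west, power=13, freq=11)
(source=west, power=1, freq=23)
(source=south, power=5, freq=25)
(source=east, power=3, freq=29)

The simplest hypothesis consistent with all the labels is: power ≥ 2 AND freq ≤ 16.
(source=west, power=13, freq=11) → power = 13, freq = 11 → Positive. (source=west, power=1, freq=23) → power = 1, freq = 23 → Negative. (source=south, power=5, freq=25) → power = 5, freq = 25 → Negative. (source=east, power=3, freq=29) → power = 3, freq = 29 → Negative.

Positive, Negative, Negative, Negative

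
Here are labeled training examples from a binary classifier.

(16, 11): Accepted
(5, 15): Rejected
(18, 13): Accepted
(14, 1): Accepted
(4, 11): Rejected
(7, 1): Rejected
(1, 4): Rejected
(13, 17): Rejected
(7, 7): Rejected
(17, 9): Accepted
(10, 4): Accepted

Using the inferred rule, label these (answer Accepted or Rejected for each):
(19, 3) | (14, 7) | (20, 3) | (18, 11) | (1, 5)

Rule: first > second AND sum ≥ 14. This holds for each 'Accepted' example and fails for each 'Rejected' one.
(19, 3) → 19 > 3, 19+3 = 22 → Accepted. (14, 7) → 14 > 7, 14+7 = 21 → Accepted. (20, 3) → 20 > 3, 20+3 = 23 → Accepted. (18, 11) → 18 > 11, 18+11 = 29 → Accepted. (1, 5) → 1 < 5, 1+5 = 6 → Rejected.

Accepted, Accepted, Accepted, Accepted, Rejected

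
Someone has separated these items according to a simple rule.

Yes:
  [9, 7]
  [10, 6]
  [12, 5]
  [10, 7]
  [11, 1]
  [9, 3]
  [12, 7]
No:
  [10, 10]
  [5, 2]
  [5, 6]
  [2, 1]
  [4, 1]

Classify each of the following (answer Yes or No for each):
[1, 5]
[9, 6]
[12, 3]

The classifier is using: first > second AND sum ≥ 11.
[1, 5] — 1 < 5, 1+5 = 6, hence No. [9, 6] — 9 > 6, 9+6 = 15, hence Yes. [12, 3] — 12 > 3, 12+3 = 15, hence Yes.

No, Yes, Yes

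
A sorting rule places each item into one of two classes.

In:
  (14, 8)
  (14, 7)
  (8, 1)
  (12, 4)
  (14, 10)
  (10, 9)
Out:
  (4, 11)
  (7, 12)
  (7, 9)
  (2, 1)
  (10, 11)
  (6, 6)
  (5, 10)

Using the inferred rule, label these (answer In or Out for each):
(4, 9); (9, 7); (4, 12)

The common property of the 'In' items is: first > second AND sum ≥ 9. No 'Out' item has it.
(4, 9) — 4 < 9, 4+9 = 13, hence Out. (9, 7) — 9 > 7, 9+7 = 16, hence In. (4, 12) — 4 < 12, 4+12 = 16, hence Out.

Out, In, Out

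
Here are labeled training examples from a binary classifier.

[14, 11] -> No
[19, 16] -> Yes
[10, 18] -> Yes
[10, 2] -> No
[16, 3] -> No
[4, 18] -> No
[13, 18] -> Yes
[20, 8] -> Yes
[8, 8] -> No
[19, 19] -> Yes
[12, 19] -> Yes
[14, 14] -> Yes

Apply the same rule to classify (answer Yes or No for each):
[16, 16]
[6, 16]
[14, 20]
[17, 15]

Yes, No, Yes, Yes

A rule that fits every label: sum ≥ 28 — true of each 'Yes' example, false of each 'No' one.
Yes: [16, 16], since 16+16 = 32.
No: [6, 16], since 6+16 = 22.
Yes: [14, 20], since 14+20 = 34.
Yes: [17, 15], since 17+15 = 32.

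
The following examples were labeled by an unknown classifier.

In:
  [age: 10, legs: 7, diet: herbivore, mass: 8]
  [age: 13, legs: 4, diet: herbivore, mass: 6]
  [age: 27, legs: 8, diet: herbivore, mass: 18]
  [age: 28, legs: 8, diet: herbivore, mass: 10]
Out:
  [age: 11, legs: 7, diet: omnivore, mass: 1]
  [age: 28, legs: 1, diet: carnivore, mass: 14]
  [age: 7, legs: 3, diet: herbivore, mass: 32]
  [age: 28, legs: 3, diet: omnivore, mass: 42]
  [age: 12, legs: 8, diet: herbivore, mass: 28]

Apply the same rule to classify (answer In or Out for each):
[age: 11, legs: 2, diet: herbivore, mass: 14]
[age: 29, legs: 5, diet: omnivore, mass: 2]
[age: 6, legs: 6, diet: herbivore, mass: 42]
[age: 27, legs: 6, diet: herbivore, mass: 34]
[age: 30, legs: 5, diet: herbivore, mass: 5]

All 'In' examples share one property — diet is herbivore AND mass ≤ 18 — and every 'Out' example lacks it.

In, Out, Out, Out, In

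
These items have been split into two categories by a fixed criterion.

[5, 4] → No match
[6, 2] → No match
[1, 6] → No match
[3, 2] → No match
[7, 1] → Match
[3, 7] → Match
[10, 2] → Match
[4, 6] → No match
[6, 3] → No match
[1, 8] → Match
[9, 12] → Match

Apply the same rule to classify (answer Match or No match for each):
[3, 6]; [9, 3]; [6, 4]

No match, Match, No match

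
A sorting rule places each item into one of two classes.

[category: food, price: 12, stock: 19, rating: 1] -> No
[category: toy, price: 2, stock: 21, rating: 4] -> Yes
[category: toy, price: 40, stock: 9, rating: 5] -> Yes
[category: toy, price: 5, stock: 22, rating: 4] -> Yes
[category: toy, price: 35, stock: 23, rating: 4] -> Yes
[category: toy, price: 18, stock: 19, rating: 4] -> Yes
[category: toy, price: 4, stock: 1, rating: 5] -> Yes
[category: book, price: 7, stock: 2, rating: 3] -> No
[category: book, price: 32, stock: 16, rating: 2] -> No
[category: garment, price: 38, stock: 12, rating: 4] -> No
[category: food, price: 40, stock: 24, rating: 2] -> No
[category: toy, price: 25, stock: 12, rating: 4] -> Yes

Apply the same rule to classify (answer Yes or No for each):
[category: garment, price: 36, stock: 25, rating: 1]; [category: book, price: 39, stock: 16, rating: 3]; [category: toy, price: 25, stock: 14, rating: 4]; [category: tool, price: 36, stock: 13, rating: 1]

No, No, Yes, No

Comparing the two groups points to one rule — category is toy.
[category: garment, price: 36, stock: 25, rating: 1] — category is garment, hence No.
[category: book, price: 39, stock: 16, rating: 3] — category is book, hence No.
[category: toy, price: 25, stock: 14, rating: 4] — category is toy, hence Yes.
[category: tool, price: 36, stock: 13, rating: 1] — category is tool, hence No.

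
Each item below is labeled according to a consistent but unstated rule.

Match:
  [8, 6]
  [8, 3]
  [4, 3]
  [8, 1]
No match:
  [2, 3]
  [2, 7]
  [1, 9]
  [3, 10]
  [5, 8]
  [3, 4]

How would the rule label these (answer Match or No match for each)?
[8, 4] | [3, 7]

'Match' ⟺ first > second.
[8, 4] → 8 > 4 → Match.
[3, 7] → 3 < 7 → No match.

Match, No match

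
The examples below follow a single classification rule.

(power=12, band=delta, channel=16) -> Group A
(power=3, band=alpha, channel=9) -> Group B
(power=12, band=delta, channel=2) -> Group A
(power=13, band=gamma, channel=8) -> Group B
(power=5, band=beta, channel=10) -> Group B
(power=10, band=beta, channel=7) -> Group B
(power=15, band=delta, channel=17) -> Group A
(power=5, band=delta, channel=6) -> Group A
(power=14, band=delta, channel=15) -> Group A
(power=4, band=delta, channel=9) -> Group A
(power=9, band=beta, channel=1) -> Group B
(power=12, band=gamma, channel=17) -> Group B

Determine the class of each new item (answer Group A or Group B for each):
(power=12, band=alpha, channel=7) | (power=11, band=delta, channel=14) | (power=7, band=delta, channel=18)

Group B, Group A, Group A

'Group A' ⟺ band is delta.
(power=12, band=alpha, channel=7): Group B (band is alpha). (power=11, band=delta, channel=14): Group A (band is delta). (power=7, band=delta, channel=18): Group A (band is delta).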